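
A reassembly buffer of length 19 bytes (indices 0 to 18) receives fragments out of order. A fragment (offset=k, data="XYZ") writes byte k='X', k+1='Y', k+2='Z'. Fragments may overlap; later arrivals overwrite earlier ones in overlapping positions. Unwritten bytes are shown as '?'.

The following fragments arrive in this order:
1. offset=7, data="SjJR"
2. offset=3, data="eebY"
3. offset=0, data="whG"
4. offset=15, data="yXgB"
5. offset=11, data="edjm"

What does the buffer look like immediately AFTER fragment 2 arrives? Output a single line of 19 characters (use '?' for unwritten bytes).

Answer: ???eebYSjJR????????

Derivation:
Fragment 1: offset=7 data="SjJR" -> buffer=???????SjJR????????
Fragment 2: offset=3 data="eebY" -> buffer=???eebYSjJR????????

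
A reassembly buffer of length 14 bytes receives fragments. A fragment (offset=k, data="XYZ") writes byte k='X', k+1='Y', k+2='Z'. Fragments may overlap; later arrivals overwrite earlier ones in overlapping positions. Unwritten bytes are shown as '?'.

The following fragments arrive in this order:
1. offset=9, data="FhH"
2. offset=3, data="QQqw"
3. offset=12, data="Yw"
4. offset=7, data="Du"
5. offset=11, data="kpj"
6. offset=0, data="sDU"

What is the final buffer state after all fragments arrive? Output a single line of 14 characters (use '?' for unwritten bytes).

Answer: sDUQQqwDuFhkpj

Derivation:
Fragment 1: offset=9 data="FhH" -> buffer=?????????FhH??
Fragment 2: offset=3 data="QQqw" -> buffer=???QQqw??FhH??
Fragment 3: offset=12 data="Yw" -> buffer=???QQqw??FhHYw
Fragment 4: offset=7 data="Du" -> buffer=???QQqwDuFhHYw
Fragment 5: offset=11 data="kpj" -> buffer=???QQqwDuFhkpj
Fragment 6: offset=0 data="sDU" -> buffer=sDUQQqwDuFhkpj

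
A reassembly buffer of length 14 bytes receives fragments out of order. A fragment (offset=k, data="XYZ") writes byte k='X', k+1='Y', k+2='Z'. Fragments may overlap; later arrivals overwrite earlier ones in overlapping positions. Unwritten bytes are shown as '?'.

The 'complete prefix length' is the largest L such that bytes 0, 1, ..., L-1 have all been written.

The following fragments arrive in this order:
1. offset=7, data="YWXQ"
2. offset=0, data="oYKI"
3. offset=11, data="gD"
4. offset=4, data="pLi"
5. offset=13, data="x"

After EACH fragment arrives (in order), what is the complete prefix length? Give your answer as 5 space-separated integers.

Answer: 0 4 4 13 14

Derivation:
Fragment 1: offset=7 data="YWXQ" -> buffer=???????YWXQ??? -> prefix_len=0
Fragment 2: offset=0 data="oYKI" -> buffer=oYKI???YWXQ??? -> prefix_len=4
Fragment 3: offset=11 data="gD" -> buffer=oYKI???YWXQgD? -> prefix_len=4
Fragment 4: offset=4 data="pLi" -> buffer=oYKIpLiYWXQgD? -> prefix_len=13
Fragment 5: offset=13 data="x" -> buffer=oYKIpLiYWXQgDx -> prefix_len=14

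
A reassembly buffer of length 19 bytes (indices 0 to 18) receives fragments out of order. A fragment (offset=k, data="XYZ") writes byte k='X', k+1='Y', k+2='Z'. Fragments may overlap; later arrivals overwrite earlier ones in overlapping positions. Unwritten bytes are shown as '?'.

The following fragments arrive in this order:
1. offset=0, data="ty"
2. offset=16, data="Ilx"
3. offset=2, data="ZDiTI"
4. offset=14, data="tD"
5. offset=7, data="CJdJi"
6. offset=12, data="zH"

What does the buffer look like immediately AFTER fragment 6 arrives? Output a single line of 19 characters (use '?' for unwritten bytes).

Fragment 1: offset=0 data="ty" -> buffer=ty?????????????????
Fragment 2: offset=16 data="Ilx" -> buffer=ty??????????????Ilx
Fragment 3: offset=2 data="ZDiTI" -> buffer=tyZDiTI?????????Ilx
Fragment 4: offset=14 data="tD" -> buffer=tyZDiTI???????tDIlx
Fragment 5: offset=7 data="CJdJi" -> buffer=tyZDiTICJdJi??tDIlx
Fragment 6: offset=12 data="zH" -> buffer=tyZDiTICJdJizHtDIlx

Answer: tyZDiTICJdJizHtDIlx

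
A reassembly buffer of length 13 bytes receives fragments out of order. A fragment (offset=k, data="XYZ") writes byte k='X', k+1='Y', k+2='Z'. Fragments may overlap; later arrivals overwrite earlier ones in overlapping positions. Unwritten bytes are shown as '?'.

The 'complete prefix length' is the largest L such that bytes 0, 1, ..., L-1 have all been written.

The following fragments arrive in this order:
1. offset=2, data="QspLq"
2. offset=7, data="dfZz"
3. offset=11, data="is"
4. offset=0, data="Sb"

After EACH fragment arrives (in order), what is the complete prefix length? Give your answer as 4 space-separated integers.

Fragment 1: offset=2 data="QspLq" -> buffer=??QspLq?????? -> prefix_len=0
Fragment 2: offset=7 data="dfZz" -> buffer=??QspLqdfZz?? -> prefix_len=0
Fragment 3: offset=11 data="is" -> buffer=??QspLqdfZzis -> prefix_len=0
Fragment 4: offset=0 data="Sb" -> buffer=SbQspLqdfZzis -> prefix_len=13

Answer: 0 0 0 13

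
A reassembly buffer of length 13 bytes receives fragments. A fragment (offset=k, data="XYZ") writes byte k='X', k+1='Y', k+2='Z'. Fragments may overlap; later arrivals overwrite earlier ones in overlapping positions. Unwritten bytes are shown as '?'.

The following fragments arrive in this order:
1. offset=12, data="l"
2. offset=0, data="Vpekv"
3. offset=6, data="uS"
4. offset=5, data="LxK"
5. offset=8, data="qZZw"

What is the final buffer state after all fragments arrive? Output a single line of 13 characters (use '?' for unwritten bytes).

Answer: VpekvLxKqZZwl

Derivation:
Fragment 1: offset=12 data="l" -> buffer=????????????l
Fragment 2: offset=0 data="Vpekv" -> buffer=Vpekv???????l
Fragment 3: offset=6 data="uS" -> buffer=Vpekv?uS????l
Fragment 4: offset=5 data="LxK" -> buffer=VpekvLxK????l
Fragment 5: offset=8 data="qZZw" -> buffer=VpekvLxKqZZwl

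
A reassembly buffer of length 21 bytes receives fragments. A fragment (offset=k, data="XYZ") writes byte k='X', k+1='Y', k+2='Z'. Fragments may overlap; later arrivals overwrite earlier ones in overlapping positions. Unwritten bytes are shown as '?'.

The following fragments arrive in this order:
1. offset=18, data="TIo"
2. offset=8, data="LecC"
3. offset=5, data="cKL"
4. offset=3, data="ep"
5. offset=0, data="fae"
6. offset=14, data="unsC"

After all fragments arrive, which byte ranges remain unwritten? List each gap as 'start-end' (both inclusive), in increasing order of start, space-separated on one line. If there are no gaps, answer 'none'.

Answer: 12-13

Derivation:
Fragment 1: offset=18 len=3
Fragment 2: offset=8 len=4
Fragment 3: offset=5 len=3
Fragment 4: offset=3 len=2
Fragment 5: offset=0 len=3
Fragment 6: offset=14 len=4
Gaps: 12-13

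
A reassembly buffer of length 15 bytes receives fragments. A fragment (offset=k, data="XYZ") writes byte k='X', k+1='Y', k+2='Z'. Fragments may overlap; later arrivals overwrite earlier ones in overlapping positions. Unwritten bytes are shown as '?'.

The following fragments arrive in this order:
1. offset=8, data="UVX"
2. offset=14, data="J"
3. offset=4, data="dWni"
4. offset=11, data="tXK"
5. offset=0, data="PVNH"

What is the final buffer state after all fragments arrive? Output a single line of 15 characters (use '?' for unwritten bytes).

Answer: PVNHdWniUVXtXKJ

Derivation:
Fragment 1: offset=8 data="UVX" -> buffer=????????UVX????
Fragment 2: offset=14 data="J" -> buffer=????????UVX???J
Fragment 3: offset=4 data="dWni" -> buffer=????dWniUVX???J
Fragment 4: offset=11 data="tXK" -> buffer=????dWniUVXtXKJ
Fragment 5: offset=0 data="PVNH" -> buffer=PVNHdWniUVXtXKJ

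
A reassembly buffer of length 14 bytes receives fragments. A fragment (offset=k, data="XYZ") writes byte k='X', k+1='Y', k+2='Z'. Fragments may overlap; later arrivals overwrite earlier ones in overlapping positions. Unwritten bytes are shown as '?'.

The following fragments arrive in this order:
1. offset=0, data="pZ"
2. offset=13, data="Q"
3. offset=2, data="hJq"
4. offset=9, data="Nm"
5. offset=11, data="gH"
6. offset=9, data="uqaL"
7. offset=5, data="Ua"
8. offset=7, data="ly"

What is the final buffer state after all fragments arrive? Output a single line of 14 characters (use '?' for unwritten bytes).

Answer: pZhJqUalyuqaLQ

Derivation:
Fragment 1: offset=0 data="pZ" -> buffer=pZ????????????
Fragment 2: offset=13 data="Q" -> buffer=pZ???????????Q
Fragment 3: offset=2 data="hJq" -> buffer=pZhJq????????Q
Fragment 4: offset=9 data="Nm" -> buffer=pZhJq????Nm??Q
Fragment 5: offset=11 data="gH" -> buffer=pZhJq????NmgHQ
Fragment 6: offset=9 data="uqaL" -> buffer=pZhJq????uqaLQ
Fragment 7: offset=5 data="Ua" -> buffer=pZhJqUa??uqaLQ
Fragment 8: offset=7 data="ly" -> buffer=pZhJqUalyuqaLQ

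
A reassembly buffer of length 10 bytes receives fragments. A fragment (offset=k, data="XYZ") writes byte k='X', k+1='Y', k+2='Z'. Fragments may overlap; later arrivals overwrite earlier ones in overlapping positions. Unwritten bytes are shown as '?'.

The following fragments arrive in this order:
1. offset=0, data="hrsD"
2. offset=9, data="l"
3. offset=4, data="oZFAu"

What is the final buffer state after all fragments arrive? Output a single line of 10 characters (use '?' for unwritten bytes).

Fragment 1: offset=0 data="hrsD" -> buffer=hrsD??????
Fragment 2: offset=9 data="l" -> buffer=hrsD?????l
Fragment 3: offset=4 data="oZFAu" -> buffer=hrsDoZFAul

Answer: hrsDoZFAul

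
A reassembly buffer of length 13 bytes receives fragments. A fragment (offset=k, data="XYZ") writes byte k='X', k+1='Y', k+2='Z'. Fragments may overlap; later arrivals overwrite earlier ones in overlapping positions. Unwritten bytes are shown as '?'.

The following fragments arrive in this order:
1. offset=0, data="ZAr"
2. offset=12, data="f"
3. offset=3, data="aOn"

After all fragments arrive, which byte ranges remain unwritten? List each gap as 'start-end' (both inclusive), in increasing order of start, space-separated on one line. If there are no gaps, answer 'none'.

Fragment 1: offset=0 len=3
Fragment 2: offset=12 len=1
Fragment 3: offset=3 len=3
Gaps: 6-11

Answer: 6-11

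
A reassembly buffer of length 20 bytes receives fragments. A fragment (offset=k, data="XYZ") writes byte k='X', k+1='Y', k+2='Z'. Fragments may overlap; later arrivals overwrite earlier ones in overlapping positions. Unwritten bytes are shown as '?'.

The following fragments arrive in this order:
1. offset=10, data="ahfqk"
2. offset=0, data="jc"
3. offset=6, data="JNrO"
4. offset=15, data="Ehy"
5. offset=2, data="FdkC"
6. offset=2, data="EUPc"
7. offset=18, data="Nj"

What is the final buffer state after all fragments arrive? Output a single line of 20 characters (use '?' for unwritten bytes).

Fragment 1: offset=10 data="ahfqk" -> buffer=??????????ahfqk?????
Fragment 2: offset=0 data="jc" -> buffer=jc????????ahfqk?????
Fragment 3: offset=6 data="JNrO" -> buffer=jc????JNrOahfqk?????
Fragment 4: offset=15 data="Ehy" -> buffer=jc????JNrOahfqkEhy??
Fragment 5: offset=2 data="FdkC" -> buffer=jcFdkCJNrOahfqkEhy??
Fragment 6: offset=2 data="EUPc" -> buffer=jcEUPcJNrOahfqkEhy??
Fragment 7: offset=18 data="Nj" -> buffer=jcEUPcJNrOahfqkEhyNj

Answer: jcEUPcJNrOahfqkEhyNj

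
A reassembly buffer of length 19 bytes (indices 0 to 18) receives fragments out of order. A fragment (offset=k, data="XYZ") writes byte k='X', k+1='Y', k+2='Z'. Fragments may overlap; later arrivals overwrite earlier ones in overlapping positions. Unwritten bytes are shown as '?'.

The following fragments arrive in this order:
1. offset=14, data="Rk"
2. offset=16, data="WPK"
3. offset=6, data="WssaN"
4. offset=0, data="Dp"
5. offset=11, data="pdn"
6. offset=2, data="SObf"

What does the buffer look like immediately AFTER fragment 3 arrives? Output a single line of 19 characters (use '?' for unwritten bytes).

Answer: ??????WssaN???RkWPK

Derivation:
Fragment 1: offset=14 data="Rk" -> buffer=??????????????Rk???
Fragment 2: offset=16 data="WPK" -> buffer=??????????????RkWPK
Fragment 3: offset=6 data="WssaN" -> buffer=??????WssaN???RkWPK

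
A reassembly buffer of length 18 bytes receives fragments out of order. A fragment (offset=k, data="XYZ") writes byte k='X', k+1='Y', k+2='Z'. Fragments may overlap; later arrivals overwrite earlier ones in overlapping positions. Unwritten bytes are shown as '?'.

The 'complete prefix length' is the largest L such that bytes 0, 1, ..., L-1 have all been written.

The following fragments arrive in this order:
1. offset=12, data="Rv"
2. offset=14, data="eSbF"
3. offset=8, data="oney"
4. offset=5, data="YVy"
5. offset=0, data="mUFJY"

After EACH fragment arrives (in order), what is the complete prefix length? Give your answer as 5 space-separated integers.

Fragment 1: offset=12 data="Rv" -> buffer=????????????Rv???? -> prefix_len=0
Fragment 2: offset=14 data="eSbF" -> buffer=????????????RveSbF -> prefix_len=0
Fragment 3: offset=8 data="oney" -> buffer=????????oneyRveSbF -> prefix_len=0
Fragment 4: offset=5 data="YVy" -> buffer=?????YVyoneyRveSbF -> prefix_len=0
Fragment 5: offset=0 data="mUFJY" -> buffer=mUFJYYVyoneyRveSbF -> prefix_len=18

Answer: 0 0 0 0 18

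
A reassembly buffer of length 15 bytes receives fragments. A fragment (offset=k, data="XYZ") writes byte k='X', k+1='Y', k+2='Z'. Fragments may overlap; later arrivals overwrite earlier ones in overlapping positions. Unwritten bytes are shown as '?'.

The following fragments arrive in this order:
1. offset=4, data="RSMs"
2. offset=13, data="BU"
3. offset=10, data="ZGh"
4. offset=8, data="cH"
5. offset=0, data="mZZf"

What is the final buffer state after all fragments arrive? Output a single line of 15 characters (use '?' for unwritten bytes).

Fragment 1: offset=4 data="RSMs" -> buffer=????RSMs???????
Fragment 2: offset=13 data="BU" -> buffer=????RSMs?????BU
Fragment 3: offset=10 data="ZGh" -> buffer=????RSMs??ZGhBU
Fragment 4: offset=8 data="cH" -> buffer=????RSMscHZGhBU
Fragment 5: offset=0 data="mZZf" -> buffer=mZZfRSMscHZGhBU

Answer: mZZfRSMscHZGhBU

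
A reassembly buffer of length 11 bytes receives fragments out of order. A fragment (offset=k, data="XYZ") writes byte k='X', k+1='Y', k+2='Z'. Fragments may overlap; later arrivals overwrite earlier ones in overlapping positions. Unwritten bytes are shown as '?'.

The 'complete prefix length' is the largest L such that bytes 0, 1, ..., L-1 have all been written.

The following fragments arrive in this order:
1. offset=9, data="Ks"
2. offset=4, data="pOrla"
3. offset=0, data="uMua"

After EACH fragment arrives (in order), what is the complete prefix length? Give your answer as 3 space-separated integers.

Answer: 0 0 11

Derivation:
Fragment 1: offset=9 data="Ks" -> buffer=?????????Ks -> prefix_len=0
Fragment 2: offset=4 data="pOrla" -> buffer=????pOrlaKs -> prefix_len=0
Fragment 3: offset=0 data="uMua" -> buffer=uMuapOrlaKs -> prefix_len=11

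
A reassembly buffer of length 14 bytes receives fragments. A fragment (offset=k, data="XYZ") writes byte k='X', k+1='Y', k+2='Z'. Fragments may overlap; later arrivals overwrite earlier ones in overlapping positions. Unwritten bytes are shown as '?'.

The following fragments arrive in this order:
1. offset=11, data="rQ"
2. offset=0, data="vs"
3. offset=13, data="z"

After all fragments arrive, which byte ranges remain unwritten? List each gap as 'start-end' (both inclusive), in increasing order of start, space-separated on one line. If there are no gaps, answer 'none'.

Answer: 2-10

Derivation:
Fragment 1: offset=11 len=2
Fragment 2: offset=0 len=2
Fragment 3: offset=13 len=1
Gaps: 2-10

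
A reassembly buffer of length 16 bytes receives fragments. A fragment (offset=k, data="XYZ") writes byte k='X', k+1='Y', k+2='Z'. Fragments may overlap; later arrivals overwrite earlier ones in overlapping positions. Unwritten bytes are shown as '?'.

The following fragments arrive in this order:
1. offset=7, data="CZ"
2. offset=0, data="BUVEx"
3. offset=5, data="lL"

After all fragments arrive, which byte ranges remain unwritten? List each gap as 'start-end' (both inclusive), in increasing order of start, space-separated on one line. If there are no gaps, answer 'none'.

Answer: 9-15

Derivation:
Fragment 1: offset=7 len=2
Fragment 2: offset=0 len=5
Fragment 3: offset=5 len=2
Gaps: 9-15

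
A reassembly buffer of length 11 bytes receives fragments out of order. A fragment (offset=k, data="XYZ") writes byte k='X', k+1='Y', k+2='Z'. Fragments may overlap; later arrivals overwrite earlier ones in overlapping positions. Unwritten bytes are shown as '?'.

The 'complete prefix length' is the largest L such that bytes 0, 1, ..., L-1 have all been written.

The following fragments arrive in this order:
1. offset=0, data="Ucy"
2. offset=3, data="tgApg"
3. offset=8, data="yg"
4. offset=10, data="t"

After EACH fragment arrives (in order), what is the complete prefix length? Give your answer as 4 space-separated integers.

Answer: 3 8 10 11

Derivation:
Fragment 1: offset=0 data="Ucy" -> buffer=Ucy???????? -> prefix_len=3
Fragment 2: offset=3 data="tgApg" -> buffer=UcytgApg??? -> prefix_len=8
Fragment 3: offset=8 data="yg" -> buffer=UcytgApgyg? -> prefix_len=10
Fragment 4: offset=10 data="t" -> buffer=UcytgApgygt -> prefix_len=11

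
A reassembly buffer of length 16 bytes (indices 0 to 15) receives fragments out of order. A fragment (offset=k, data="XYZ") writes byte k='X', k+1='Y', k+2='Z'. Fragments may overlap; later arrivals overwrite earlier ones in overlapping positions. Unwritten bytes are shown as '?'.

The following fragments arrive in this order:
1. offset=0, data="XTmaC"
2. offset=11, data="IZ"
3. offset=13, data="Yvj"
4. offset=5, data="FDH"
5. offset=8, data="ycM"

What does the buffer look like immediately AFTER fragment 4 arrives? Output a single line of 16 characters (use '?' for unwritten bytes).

Fragment 1: offset=0 data="XTmaC" -> buffer=XTmaC???????????
Fragment 2: offset=11 data="IZ" -> buffer=XTmaC??????IZ???
Fragment 3: offset=13 data="Yvj" -> buffer=XTmaC??????IZYvj
Fragment 4: offset=5 data="FDH" -> buffer=XTmaCFDH???IZYvj

Answer: XTmaCFDH???IZYvj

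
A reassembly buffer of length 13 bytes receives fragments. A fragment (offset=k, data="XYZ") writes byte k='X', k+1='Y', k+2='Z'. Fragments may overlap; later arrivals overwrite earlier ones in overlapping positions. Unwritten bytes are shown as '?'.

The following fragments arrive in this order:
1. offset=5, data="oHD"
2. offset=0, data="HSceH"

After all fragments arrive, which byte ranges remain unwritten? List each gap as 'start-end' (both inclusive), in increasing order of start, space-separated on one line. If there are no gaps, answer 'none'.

Answer: 8-12

Derivation:
Fragment 1: offset=5 len=3
Fragment 2: offset=0 len=5
Gaps: 8-12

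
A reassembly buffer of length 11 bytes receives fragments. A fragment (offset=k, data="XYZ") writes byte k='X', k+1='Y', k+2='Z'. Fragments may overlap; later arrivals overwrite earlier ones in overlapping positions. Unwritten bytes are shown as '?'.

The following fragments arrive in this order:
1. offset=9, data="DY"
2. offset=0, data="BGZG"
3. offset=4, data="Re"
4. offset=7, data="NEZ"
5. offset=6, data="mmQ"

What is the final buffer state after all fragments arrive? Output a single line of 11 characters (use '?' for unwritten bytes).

Answer: BGZGRemmQZY

Derivation:
Fragment 1: offset=9 data="DY" -> buffer=?????????DY
Fragment 2: offset=0 data="BGZG" -> buffer=BGZG?????DY
Fragment 3: offset=4 data="Re" -> buffer=BGZGRe???DY
Fragment 4: offset=7 data="NEZ" -> buffer=BGZGRe?NEZY
Fragment 5: offset=6 data="mmQ" -> buffer=BGZGRemmQZY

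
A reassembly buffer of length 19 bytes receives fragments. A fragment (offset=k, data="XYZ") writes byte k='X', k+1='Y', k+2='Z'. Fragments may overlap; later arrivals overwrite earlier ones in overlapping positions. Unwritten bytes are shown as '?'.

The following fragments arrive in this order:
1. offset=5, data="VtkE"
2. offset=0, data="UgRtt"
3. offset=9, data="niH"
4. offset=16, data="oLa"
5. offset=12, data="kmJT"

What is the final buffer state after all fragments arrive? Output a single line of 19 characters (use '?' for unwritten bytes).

Fragment 1: offset=5 data="VtkE" -> buffer=?????VtkE??????????
Fragment 2: offset=0 data="UgRtt" -> buffer=UgRttVtkE??????????
Fragment 3: offset=9 data="niH" -> buffer=UgRttVtkEniH???????
Fragment 4: offset=16 data="oLa" -> buffer=UgRttVtkEniH????oLa
Fragment 5: offset=12 data="kmJT" -> buffer=UgRttVtkEniHkmJToLa

Answer: UgRttVtkEniHkmJToLa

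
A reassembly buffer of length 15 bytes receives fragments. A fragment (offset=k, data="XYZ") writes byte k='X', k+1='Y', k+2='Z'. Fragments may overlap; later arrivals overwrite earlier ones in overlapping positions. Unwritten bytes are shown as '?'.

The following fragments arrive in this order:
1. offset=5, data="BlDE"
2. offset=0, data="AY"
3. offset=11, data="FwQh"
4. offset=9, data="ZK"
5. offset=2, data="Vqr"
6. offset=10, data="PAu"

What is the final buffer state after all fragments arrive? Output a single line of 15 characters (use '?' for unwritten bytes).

Answer: AYVqrBlDEZPAuQh

Derivation:
Fragment 1: offset=5 data="BlDE" -> buffer=?????BlDE??????
Fragment 2: offset=0 data="AY" -> buffer=AY???BlDE??????
Fragment 3: offset=11 data="FwQh" -> buffer=AY???BlDE??FwQh
Fragment 4: offset=9 data="ZK" -> buffer=AY???BlDEZKFwQh
Fragment 5: offset=2 data="Vqr" -> buffer=AYVqrBlDEZKFwQh
Fragment 6: offset=10 data="PAu" -> buffer=AYVqrBlDEZPAuQh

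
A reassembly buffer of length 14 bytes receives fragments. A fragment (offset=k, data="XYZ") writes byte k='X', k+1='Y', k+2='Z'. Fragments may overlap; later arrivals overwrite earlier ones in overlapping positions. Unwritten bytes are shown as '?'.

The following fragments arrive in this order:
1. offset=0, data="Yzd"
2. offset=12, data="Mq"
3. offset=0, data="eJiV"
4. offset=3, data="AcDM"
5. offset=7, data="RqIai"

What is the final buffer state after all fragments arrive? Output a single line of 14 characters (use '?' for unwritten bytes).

Answer: eJiAcDMRqIaiMq

Derivation:
Fragment 1: offset=0 data="Yzd" -> buffer=Yzd???????????
Fragment 2: offset=12 data="Mq" -> buffer=Yzd?????????Mq
Fragment 3: offset=0 data="eJiV" -> buffer=eJiV????????Mq
Fragment 4: offset=3 data="AcDM" -> buffer=eJiAcDM?????Mq
Fragment 5: offset=7 data="RqIai" -> buffer=eJiAcDMRqIaiMq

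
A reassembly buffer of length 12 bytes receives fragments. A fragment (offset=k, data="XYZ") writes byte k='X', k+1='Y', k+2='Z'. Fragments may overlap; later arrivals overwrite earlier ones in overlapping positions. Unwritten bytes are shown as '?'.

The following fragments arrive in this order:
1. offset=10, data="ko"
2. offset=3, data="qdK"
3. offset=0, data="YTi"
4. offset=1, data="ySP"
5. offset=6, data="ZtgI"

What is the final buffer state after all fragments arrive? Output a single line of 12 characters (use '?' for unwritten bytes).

Answer: YySPdKZtgIko

Derivation:
Fragment 1: offset=10 data="ko" -> buffer=??????????ko
Fragment 2: offset=3 data="qdK" -> buffer=???qdK????ko
Fragment 3: offset=0 data="YTi" -> buffer=YTiqdK????ko
Fragment 4: offset=1 data="ySP" -> buffer=YySPdK????ko
Fragment 5: offset=6 data="ZtgI" -> buffer=YySPdKZtgIko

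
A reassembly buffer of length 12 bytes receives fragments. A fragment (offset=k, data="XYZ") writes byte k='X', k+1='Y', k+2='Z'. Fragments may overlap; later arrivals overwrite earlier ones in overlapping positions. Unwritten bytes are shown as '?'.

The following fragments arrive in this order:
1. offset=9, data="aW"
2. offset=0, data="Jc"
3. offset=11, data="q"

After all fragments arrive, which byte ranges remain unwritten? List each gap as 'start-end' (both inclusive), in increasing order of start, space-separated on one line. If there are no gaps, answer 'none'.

Fragment 1: offset=9 len=2
Fragment 2: offset=0 len=2
Fragment 3: offset=11 len=1
Gaps: 2-8

Answer: 2-8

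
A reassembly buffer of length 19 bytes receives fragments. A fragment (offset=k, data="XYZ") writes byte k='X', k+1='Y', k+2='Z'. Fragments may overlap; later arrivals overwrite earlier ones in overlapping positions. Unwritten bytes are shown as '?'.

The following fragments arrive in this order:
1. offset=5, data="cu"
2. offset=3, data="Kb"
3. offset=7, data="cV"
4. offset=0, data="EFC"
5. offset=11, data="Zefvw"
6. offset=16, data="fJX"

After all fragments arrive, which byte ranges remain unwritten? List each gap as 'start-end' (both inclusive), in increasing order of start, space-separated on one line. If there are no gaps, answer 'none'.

Fragment 1: offset=5 len=2
Fragment 2: offset=3 len=2
Fragment 3: offset=7 len=2
Fragment 4: offset=0 len=3
Fragment 5: offset=11 len=5
Fragment 6: offset=16 len=3
Gaps: 9-10

Answer: 9-10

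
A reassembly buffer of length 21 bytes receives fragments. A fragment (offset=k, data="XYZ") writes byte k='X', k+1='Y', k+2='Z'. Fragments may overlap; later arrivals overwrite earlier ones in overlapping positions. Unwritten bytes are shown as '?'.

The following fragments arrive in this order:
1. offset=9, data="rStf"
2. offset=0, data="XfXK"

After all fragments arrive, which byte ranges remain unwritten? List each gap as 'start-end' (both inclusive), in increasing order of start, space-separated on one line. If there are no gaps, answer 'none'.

Fragment 1: offset=9 len=4
Fragment 2: offset=0 len=4
Gaps: 4-8 13-20

Answer: 4-8 13-20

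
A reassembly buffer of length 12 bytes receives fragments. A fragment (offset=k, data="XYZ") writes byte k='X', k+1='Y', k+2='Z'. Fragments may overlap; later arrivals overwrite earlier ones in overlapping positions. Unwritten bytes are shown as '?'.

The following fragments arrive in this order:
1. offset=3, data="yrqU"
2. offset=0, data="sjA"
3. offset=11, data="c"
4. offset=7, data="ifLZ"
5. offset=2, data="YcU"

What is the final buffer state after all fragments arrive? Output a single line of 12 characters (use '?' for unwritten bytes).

Fragment 1: offset=3 data="yrqU" -> buffer=???yrqU?????
Fragment 2: offset=0 data="sjA" -> buffer=sjAyrqU?????
Fragment 3: offset=11 data="c" -> buffer=sjAyrqU????c
Fragment 4: offset=7 data="ifLZ" -> buffer=sjAyrqUifLZc
Fragment 5: offset=2 data="YcU" -> buffer=sjYcUqUifLZc

Answer: sjYcUqUifLZc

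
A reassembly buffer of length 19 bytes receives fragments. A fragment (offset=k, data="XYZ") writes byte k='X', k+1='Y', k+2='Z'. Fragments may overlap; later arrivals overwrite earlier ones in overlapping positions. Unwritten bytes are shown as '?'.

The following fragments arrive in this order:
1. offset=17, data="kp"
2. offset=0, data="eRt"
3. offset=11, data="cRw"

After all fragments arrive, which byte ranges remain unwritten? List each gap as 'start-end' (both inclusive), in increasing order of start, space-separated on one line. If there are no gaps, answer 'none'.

Fragment 1: offset=17 len=2
Fragment 2: offset=0 len=3
Fragment 3: offset=11 len=3
Gaps: 3-10 14-16

Answer: 3-10 14-16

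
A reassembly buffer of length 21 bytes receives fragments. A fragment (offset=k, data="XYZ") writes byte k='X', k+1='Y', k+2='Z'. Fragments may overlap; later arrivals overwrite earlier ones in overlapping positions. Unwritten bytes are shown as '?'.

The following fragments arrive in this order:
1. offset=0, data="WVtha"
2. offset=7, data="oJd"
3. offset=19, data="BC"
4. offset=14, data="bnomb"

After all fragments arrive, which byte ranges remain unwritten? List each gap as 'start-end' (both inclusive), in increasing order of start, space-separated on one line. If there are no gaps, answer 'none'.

Fragment 1: offset=0 len=5
Fragment 2: offset=7 len=3
Fragment 3: offset=19 len=2
Fragment 4: offset=14 len=5
Gaps: 5-6 10-13

Answer: 5-6 10-13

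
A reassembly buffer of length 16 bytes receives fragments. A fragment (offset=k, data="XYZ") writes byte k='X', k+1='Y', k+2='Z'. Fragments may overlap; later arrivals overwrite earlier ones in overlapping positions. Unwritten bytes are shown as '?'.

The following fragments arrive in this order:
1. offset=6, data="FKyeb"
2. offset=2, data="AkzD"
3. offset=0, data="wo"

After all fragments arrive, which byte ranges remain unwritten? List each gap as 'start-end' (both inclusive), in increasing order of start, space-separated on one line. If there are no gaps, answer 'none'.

Fragment 1: offset=6 len=5
Fragment 2: offset=2 len=4
Fragment 3: offset=0 len=2
Gaps: 11-15

Answer: 11-15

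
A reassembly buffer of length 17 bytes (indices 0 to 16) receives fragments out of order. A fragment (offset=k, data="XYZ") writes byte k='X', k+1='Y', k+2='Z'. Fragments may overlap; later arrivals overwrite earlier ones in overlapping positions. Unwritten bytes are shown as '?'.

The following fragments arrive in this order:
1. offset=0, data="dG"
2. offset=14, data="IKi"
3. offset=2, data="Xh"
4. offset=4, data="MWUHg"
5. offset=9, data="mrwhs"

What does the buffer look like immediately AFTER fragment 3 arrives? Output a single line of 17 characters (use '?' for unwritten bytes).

Answer: dGXh??????????IKi

Derivation:
Fragment 1: offset=0 data="dG" -> buffer=dG???????????????
Fragment 2: offset=14 data="IKi" -> buffer=dG????????????IKi
Fragment 3: offset=2 data="Xh" -> buffer=dGXh??????????IKi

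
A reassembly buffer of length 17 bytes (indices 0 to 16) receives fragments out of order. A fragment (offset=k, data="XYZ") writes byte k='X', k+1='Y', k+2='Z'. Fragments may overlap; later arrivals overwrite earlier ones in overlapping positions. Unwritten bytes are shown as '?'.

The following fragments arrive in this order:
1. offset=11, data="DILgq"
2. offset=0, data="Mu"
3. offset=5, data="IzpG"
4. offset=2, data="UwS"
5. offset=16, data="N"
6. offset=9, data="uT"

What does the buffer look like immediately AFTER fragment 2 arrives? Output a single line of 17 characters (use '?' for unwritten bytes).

Fragment 1: offset=11 data="DILgq" -> buffer=???????????DILgq?
Fragment 2: offset=0 data="Mu" -> buffer=Mu?????????DILgq?

Answer: Mu?????????DILgq?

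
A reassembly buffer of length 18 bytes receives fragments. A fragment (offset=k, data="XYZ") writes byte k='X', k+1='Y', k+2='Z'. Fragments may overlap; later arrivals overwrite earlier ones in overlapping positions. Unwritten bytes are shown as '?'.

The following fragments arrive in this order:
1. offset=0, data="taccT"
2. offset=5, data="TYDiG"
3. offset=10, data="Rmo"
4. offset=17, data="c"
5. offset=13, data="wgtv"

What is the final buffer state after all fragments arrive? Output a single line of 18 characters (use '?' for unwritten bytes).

Fragment 1: offset=0 data="taccT" -> buffer=taccT?????????????
Fragment 2: offset=5 data="TYDiG" -> buffer=taccTTYDiG????????
Fragment 3: offset=10 data="Rmo" -> buffer=taccTTYDiGRmo?????
Fragment 4: offset=17 data="c" -> buffer=taccTTYDiGRmo????c
Fragment 5: offset=13 data="wgtv" -> buffer=taccTTYDiGRmowgtvc

Answer: taccTTYDiGRmowgtvc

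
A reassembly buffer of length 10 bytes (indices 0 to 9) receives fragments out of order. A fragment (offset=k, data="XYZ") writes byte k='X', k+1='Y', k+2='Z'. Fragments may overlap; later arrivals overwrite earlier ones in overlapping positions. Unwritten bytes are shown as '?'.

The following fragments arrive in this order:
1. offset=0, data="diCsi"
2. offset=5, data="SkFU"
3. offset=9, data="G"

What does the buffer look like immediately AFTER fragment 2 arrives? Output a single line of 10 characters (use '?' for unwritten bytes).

Answer: diCsiSkFU?

Derivation:
Fragment 1: offset=0 data="diCsi" -> buffer=diCsi?????
Fragment 2: offset=5 data="SkFU" -> buffer=diCsiSkFU?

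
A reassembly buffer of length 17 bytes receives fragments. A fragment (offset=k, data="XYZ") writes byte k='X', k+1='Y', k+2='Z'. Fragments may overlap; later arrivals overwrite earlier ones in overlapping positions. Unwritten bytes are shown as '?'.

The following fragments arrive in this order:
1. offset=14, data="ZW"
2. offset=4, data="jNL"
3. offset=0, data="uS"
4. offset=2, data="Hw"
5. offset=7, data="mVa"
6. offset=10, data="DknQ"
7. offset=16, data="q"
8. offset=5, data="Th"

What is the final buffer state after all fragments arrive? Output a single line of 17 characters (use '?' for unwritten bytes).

Fragment 1: offset=14 data="ZW" -> buffer=??????????????ZW?
Fragment 2: offset=4 data="jNL" -> buffer=????jNL???????ZW?
Fragment 3: offset=0 data="uS" -> buffer=uS??jNL???????ZW?
Fragment 4: offset=2 data="Hw" -> buffer=uSHwjNL???????ZW?
Fragment 5: offset=7 data="mVa" -> buffer=uSHwjNLmVa????ZW?
Fragment 6: offset=10 data="DknQ" -> buffer=uSHwjNLmVaDknQZW?
Fragment 7: offset=16 data="q" -> buffer=uSHwjNLmVaDknQZWq
Fragment 8: offset=5 data="Th" -> buffer=uSHwjThmVaDknQZWq

Answer: uSHwjThmVaDknQZWq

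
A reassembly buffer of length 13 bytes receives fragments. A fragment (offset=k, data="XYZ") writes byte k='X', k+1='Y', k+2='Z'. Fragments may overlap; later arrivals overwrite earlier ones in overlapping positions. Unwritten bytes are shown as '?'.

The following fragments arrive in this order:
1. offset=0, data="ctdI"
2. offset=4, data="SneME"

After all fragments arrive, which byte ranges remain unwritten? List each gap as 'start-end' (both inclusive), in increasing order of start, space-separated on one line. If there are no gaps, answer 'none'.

Answer: 9-12

Derivation:
Fragment 1: offset=0 len=4
Fragment 2: offset=4 len=5
Gaps: 9-12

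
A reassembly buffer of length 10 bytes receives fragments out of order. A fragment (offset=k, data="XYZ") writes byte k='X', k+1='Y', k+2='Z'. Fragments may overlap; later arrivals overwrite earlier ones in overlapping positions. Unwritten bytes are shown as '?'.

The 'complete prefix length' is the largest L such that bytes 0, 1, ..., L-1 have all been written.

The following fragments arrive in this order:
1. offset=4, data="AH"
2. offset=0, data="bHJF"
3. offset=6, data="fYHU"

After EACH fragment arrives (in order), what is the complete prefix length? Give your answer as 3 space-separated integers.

Fragment 1: offset=4 data="AH" -> buffer=????AH???? -> prefix_len=0
Fragment 2: offset=0 data="bHJF" -> buffer=bHJFAH???? -> prefix_len=6
Fragment 3: offset=6 data="fYHU" -> buffer=bHJFAHfYHU -> prefix_len=10

Answer: 0 6 10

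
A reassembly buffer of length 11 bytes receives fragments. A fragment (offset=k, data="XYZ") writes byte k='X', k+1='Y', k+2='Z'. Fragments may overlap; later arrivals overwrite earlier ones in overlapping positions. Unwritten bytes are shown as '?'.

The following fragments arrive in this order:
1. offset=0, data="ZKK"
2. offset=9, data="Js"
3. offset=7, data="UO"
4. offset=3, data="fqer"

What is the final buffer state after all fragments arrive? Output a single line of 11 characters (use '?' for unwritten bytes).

Fragment 1: offset=0 data="ZKK" -> buffer=ZKK????????
Fragment 2: offset=9 data="Js" -> buffer=ZKK??????Js
Fragment 3: offset=7 data="UO" -> buffer=ZKK????UOJs
Fragment 4: offset=3 data="fqer" -> buffer=ZKKfqerUOJs

Answer: ZKKfqerUOJs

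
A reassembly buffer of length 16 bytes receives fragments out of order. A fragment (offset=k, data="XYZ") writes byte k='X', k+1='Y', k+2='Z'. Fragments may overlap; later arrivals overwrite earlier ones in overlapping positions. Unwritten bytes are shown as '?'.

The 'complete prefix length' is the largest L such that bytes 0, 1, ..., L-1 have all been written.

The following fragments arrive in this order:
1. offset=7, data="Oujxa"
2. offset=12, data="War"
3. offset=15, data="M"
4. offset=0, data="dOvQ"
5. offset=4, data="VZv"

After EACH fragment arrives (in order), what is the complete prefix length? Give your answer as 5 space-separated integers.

Answer: 0 0 0 4 16

Derivation:
Fragment 1: offset=7 data="Oujxa" -> buffer=???????Oujxa???? -> prefix_len=0
Fragment 2: offset=12 data="War" -> buffer=???????OujxaWar? -> prefix_len=0
Fragment 3: offset=15 data="M" -> buffer=???????OujxaWarM -> prefix_len=0
Fragment 4: offset=0 data="dOvQ" -> buffer=dOvQ???OujxaWarM -> prefix_len=4
Fragment 5: offset=4 data="VZv" -> buffer=dOvQVZvOujxaWarM -> prefix_len=16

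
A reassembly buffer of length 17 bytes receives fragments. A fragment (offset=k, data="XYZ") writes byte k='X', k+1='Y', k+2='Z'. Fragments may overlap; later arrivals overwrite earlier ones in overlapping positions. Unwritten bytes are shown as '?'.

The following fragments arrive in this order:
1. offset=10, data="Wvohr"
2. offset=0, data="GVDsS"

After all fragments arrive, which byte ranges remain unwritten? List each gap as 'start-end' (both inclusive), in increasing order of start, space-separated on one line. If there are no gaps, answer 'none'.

Fragment 1: offset=10 len=5
Fragment 2: offset=0 len=5
Gaps: 5-9 15-16

Answer: 5-9 15-16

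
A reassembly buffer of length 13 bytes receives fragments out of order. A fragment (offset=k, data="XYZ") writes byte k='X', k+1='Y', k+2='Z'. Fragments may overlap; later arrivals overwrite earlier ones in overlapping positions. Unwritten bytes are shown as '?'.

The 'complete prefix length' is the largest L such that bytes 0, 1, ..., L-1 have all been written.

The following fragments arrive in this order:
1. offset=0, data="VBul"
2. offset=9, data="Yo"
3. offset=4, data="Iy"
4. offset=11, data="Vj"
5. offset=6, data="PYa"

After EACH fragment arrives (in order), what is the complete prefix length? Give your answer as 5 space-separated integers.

Answer: 4 4 6 6 13

Derivation:
Fragment 1: offset=0 data="VBul" -> buffer=VBul????????? -> prefix_len=4
Fragment 2: offset=9 data="Yo" -> buffer=VBul?????Yo?? -> prefix_len=4
Fragment 3: offset=4 data="Iy" -> buffer=VBulIy???Yo?? -> prefix_len=6
Fragment 4: offset=11 data="Vj" -> buffer=VBulIy???YoVj -> prefix_len=6
Fragment 5: offset=6 data="PYa" -> buffer=VBulIyPYaYoVj -> prefix_len=13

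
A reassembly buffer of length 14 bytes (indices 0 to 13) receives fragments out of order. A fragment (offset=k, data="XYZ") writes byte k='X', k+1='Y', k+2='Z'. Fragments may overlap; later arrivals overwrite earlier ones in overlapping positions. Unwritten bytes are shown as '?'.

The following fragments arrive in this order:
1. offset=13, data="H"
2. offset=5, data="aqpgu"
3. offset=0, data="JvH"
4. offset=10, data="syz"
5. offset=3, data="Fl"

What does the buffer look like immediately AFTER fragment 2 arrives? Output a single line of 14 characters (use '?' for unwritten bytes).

Answer: ?????aqpgu???H

Derivation:
Fragment 1: offset=13 data="H" -> buffer=?????????????H
Fragment 2: offset=5 data="aqpgu" -> buffer=?????aqpgu???H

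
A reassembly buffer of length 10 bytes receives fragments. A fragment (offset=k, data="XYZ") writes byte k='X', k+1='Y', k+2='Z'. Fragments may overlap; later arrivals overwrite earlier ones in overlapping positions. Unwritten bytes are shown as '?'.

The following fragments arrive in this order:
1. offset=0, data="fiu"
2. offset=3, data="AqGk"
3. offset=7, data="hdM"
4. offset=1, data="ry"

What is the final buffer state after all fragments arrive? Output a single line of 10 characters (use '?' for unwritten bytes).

Fragment 1: offset=0 data="fiu" -> buffer=fiu???????
Fragment 2: offset=3 data="AqGk" -> buffer=fiuAqGk???
Fragment 3: offset=7 data="hdM" -> buffer=fiuAqGkhdM
Fragment 4: offset=1 data="ry" -> buffer=fryAqGkhdM

Answer: fryAqGkhdM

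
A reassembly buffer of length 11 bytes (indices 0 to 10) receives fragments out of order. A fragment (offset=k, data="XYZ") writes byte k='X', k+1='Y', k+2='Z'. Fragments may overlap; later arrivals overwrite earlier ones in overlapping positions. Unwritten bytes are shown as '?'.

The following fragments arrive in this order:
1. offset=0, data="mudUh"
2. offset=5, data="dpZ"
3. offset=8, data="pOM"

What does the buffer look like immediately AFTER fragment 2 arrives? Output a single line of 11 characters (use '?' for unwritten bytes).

Fragment 1: offset=0 data="mudUh" -> buffer=mudUh??????
Fragment 2: offset=5 data="dpZ" -> buffer=mudUhdpZ???

Answer: mudUhdpZ???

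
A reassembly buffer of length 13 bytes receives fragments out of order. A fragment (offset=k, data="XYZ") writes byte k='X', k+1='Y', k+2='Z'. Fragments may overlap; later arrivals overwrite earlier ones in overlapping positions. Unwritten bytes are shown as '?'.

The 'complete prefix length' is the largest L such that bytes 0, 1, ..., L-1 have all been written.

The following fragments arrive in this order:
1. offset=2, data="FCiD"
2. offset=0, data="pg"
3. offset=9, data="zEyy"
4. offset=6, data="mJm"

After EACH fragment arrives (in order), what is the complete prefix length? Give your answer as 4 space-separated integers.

Answer: 0 6 6 13

Derivation:
Fragment 1: offset=2 data="FCiD" -> buffer=??FCiD??????? -> prefix_len=0
Fragment 2: offset=0 data="pg" -> buffer=pgFCiD??????? -> prefix_len=6
Fragment 3: offset=9 data="zEyy" -> buffer=pgFCiD???zEyy -> prefix_len=6
Fragment 4: offset=6 data="mJm" -> buffer=pgFCiDmJmzEyy -> prefix_len=13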